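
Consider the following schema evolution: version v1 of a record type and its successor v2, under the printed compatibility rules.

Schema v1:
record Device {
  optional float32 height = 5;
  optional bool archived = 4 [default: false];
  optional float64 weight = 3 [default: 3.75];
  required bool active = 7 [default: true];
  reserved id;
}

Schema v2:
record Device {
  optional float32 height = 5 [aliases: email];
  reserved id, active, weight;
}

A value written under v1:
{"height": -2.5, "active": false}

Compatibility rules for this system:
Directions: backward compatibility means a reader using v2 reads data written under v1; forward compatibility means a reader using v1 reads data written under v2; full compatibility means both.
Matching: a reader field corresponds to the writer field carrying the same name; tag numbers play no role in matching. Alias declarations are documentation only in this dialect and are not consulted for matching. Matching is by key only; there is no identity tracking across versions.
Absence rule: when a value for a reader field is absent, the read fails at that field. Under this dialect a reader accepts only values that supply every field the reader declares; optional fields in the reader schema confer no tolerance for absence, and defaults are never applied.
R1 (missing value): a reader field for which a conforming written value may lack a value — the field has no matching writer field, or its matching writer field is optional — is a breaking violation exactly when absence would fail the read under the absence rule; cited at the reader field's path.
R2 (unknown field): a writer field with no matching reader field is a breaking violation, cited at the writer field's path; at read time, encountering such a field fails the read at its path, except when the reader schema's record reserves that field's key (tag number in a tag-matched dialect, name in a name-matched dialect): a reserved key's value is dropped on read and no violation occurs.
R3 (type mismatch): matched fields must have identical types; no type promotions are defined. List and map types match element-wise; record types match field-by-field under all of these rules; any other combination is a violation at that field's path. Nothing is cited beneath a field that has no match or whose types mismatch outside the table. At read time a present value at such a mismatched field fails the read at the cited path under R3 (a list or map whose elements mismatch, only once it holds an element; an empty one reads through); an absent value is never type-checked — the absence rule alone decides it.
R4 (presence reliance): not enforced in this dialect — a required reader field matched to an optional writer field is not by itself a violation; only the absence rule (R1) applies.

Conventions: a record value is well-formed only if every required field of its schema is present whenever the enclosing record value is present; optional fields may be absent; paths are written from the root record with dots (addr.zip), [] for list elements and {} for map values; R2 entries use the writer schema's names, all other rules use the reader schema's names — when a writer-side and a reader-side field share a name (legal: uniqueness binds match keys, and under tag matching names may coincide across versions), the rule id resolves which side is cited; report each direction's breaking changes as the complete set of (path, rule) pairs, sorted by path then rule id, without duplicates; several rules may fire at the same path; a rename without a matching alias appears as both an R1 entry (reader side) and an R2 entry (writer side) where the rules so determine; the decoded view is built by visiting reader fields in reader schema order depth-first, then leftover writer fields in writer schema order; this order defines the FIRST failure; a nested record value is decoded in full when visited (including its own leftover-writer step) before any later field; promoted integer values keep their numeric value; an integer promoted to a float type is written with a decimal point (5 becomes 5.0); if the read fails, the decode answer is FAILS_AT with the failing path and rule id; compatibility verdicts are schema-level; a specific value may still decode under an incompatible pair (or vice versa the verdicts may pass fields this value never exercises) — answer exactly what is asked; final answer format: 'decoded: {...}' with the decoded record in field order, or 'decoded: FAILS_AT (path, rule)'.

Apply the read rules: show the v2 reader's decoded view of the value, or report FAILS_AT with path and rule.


each type pair in Device: writer, then reader
decode walk for Device under reader schema v2:
  height := -2.5
  writer active: reserved -> dropped
  => decoded: {"height": -2.5}

decoded: {"height": -2.5}


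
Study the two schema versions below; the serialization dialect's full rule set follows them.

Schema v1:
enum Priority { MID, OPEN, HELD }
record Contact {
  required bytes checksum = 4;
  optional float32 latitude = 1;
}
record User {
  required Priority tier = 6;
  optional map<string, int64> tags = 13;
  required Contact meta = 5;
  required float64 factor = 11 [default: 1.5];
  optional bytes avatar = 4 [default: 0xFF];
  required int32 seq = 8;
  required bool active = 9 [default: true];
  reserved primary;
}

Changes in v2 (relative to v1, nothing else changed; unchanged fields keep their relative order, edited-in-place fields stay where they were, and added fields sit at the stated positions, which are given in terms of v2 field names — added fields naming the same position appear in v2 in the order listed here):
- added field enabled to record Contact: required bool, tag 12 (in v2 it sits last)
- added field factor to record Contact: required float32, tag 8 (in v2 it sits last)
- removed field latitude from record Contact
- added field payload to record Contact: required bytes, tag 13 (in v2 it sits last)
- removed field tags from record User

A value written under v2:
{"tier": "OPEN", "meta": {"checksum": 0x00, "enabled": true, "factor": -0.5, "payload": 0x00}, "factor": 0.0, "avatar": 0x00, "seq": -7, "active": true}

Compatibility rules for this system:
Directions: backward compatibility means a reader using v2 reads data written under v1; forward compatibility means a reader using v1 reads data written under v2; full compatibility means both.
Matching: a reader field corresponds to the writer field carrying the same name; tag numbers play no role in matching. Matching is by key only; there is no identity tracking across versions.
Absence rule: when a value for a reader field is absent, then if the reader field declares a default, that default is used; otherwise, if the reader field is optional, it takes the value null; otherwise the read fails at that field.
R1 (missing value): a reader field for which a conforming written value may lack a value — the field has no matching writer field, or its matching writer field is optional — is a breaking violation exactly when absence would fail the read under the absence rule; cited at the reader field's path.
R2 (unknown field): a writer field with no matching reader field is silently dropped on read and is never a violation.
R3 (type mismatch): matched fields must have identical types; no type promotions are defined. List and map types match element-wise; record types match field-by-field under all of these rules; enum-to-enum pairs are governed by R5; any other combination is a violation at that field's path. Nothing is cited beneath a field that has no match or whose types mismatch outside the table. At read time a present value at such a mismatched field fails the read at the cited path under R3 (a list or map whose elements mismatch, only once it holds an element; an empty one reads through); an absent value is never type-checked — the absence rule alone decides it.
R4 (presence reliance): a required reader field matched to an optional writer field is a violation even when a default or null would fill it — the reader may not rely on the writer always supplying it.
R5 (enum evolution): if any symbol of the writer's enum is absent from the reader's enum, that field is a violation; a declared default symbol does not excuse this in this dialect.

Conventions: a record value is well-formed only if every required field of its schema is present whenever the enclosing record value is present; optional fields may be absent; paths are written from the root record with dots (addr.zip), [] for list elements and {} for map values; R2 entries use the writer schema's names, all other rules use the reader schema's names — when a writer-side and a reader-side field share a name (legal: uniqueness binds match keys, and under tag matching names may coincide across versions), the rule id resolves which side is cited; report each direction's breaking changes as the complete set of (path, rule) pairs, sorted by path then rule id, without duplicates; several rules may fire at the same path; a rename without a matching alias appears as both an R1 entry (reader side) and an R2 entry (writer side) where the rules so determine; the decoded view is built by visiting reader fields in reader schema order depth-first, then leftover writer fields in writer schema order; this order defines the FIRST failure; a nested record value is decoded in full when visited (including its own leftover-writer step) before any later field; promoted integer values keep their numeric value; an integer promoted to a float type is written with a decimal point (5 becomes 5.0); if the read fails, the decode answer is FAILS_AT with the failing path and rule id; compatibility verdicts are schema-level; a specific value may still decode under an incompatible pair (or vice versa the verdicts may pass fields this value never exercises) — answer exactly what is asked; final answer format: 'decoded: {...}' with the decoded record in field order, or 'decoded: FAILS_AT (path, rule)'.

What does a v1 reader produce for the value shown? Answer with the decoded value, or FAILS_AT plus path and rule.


decoded: {"tier": "OPEN", "tags": null, "meta": {"checksum": 0x00, "latitude": null}, "factor": 0.0, "avatar": 0x00, "seq": -7, "active": true}

the writer's type comes first in each User pair
migrating the User value to v1:
  tier := "OPEN"
  tags := null (absent, optional -> null)
  meta.checksum := 0x00
  meta.latitude := null (absent, optional -> null)
  writer meta.enabled: unknown -> dropped
  writer meta.factor: unknown -> dropped
  writer meta.payload: unknown -> dropped
  factor := 0.0
  avatar := 0x00
  seq := -7
  active := true
  => decoded: {"tier": "OPEN", "tags": null, "meta": {"checksum": 0x00, "latitude": null}, "factor": 0.0, "avatar": 0x00, "seq": -7, "active": true}
checking off the User differences that do not matter here:
  added field payload to record Contact: required bytes, tag 13 (in v2 it sits last) -> schema-level compatibility only; this User value's decode is unchanged
  added field enabled to record Contact: required bool, tag 12 (in v2 it sits last) -> schema-level compatibility only; this User value's decode is unchanged
  removed field latitude from record Contact -> inert under this dialect — no rule fires on User and the result does not move
  added field factor to record Contact: required float32, tag 8 (in v2 it sits last) -> schema-level compatibility only; this User value's decode is unchanged
  removed field tags from record User -> inert under this dialect — no rule fires on User and the result does not move


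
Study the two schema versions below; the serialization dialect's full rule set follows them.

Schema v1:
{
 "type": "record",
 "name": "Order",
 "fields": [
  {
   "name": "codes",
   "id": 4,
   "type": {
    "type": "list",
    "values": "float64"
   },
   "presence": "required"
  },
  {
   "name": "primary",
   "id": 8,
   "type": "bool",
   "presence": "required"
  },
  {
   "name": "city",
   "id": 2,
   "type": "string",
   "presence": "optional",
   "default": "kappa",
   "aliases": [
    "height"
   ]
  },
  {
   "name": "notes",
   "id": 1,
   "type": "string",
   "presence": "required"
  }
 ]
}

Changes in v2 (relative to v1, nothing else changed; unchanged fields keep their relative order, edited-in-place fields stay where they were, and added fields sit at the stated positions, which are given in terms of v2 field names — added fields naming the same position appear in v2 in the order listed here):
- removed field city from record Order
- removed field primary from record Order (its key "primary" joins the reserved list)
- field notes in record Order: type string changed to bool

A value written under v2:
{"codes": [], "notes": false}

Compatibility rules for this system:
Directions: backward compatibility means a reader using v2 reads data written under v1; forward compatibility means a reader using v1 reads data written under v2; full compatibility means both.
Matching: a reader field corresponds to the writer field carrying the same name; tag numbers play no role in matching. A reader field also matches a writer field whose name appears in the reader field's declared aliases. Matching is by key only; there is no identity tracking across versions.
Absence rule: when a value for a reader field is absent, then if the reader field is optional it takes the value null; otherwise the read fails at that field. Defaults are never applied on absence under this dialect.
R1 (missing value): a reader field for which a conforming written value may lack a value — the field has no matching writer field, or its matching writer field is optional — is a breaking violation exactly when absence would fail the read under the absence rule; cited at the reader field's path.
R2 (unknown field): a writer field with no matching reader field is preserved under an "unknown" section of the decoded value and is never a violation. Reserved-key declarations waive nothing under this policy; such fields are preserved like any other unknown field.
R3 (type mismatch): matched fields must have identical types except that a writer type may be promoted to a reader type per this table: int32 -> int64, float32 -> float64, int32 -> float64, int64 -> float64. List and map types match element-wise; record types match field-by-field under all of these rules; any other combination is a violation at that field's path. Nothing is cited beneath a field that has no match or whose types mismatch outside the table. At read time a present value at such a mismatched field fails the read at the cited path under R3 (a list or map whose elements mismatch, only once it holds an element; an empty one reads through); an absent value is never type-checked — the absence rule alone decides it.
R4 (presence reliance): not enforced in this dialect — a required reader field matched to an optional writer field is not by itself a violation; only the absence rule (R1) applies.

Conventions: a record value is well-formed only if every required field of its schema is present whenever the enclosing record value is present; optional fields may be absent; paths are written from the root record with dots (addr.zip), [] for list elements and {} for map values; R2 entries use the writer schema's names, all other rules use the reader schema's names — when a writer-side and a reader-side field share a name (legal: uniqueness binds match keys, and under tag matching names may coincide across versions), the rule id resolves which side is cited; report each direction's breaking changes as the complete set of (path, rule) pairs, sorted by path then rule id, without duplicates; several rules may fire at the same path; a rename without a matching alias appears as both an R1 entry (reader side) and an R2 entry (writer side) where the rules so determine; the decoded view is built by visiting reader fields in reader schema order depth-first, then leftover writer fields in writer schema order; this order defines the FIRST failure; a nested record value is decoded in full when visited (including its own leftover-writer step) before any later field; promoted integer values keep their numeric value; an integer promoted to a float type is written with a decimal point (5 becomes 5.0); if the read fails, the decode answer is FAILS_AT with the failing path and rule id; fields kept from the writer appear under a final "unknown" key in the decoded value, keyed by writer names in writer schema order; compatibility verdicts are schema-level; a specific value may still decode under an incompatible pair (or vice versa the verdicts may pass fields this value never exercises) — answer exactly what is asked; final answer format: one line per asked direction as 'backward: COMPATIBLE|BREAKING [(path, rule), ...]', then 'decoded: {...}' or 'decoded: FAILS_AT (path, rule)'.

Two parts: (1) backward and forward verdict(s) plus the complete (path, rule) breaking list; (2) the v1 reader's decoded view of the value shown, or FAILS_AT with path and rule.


backward: BREAKING [(notes, R3)]; forward: BREAKING [(notes, R3), (primary, R1)]; decoded: FAILS_AT (primary, R1)

in Order below, arrows point writer -> reader
checking backward for Order: reader v2 against writer v1:
  codes: list<float64> -> list<float64>, writer required; from codes
  notes: string -> bool, writer required; from notes
  leftover writer field: primary
  leftover writer field: city
  breaking: (notes, R3)
  backward on Order therefore BREAKING (1)
checking forward for Order: reader v1 against writer v2:
  codes: list<float64> -> list<float64>, writer required; from codes
  primary: no writer-side match
  city: no writer-side match
  notes: bool -> string, writer required; from notes
  breaking: (notes, R3)
  breaking: (primary, R1)
  forward on Order therefore BREAKING (2)
decode (reader v1):
  codes := []
  read fails at primary under R1 (no fill)
  => FAILS_AT (primary, R1)


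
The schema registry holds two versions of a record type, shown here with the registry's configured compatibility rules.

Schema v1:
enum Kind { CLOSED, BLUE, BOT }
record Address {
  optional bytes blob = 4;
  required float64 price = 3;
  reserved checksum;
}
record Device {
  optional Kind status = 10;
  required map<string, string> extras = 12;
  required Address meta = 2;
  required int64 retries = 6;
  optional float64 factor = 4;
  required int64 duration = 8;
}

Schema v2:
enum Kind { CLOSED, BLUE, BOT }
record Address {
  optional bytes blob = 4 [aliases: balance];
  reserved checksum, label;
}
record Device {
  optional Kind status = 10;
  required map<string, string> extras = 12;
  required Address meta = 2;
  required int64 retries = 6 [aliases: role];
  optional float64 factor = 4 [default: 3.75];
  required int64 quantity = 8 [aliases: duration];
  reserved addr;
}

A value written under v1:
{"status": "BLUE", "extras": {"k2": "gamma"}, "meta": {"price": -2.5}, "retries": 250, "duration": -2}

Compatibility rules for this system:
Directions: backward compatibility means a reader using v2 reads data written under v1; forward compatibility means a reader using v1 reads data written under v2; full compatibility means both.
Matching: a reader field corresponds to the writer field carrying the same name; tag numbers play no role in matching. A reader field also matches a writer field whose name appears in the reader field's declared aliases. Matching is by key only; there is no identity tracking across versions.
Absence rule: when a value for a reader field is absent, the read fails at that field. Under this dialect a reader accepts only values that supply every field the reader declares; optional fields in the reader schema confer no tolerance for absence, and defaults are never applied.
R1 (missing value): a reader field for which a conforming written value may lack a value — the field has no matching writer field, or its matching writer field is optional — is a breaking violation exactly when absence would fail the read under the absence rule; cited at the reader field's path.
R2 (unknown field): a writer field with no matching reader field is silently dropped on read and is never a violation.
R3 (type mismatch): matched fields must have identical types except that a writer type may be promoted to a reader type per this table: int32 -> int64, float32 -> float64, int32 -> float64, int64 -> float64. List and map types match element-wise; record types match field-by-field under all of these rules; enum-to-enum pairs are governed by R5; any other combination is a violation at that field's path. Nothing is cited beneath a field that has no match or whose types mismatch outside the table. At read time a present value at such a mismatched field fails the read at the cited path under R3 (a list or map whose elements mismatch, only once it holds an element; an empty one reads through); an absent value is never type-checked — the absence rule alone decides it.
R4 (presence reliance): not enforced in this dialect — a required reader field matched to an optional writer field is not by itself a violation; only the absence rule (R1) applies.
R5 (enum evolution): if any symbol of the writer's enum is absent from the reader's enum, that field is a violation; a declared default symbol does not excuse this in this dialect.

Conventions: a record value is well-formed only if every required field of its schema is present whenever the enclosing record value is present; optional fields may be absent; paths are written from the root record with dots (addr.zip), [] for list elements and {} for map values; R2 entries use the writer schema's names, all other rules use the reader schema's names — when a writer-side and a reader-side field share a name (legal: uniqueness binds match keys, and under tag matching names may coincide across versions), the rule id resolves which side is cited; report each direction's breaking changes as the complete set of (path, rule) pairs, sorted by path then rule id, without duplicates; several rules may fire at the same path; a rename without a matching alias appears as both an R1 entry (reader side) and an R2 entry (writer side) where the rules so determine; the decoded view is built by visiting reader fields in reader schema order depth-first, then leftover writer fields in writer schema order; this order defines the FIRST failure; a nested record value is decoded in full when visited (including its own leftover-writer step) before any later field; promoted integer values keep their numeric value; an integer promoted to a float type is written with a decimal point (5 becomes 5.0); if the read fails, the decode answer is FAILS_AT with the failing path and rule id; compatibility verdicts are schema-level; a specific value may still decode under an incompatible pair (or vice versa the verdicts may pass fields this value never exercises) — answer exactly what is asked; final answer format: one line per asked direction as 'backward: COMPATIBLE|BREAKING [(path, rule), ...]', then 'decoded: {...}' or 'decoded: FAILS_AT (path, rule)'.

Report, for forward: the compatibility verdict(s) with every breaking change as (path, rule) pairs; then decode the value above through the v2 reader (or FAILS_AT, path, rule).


forward: BREAKING [(duration, R1), (factor, R1), (meta.blob, R1), (meta.price, R1), (status, R1)]; decoded: FAILS_AT (meta.blob, R1)

the writer's type comes first in each Device pair
forward on Device — v1 reading data written by v2:
  status <- status (Kind -> Kind, writer optional)
  extras <- extras (map<string, string> -> map<string, string>, writer required)
  meta <- meta (Address -> Address, writer required)
  retries <- retries (int64 -> int64, writer required)
  factor <- factor (float64 -> float64, writer optional)
  duration: no writer match
  writer quantity: unknown to reader
  meta.blob <- meta.blob (bytes -> bytes, writer optional)
  meta.price: no writer match
  violation R1 at duration
  violation R1 at factor
  violation R1 at meta.blob
  violation R1 at meta.price
  violation R1 at status
  => forward: BREAKING (5)
decode (reader v2):
  status := "BLUE"
  extras := {"k2": "gamma"}
  read fails at meta.blob under R1 (no fill)
  => FAILS_AT (meta.blob, R1)
diffs on Device not affecting the asked answer:
  field factor in record Device: default set to 3.75 -> fires no rule on Device, leaving the asked answer as it is


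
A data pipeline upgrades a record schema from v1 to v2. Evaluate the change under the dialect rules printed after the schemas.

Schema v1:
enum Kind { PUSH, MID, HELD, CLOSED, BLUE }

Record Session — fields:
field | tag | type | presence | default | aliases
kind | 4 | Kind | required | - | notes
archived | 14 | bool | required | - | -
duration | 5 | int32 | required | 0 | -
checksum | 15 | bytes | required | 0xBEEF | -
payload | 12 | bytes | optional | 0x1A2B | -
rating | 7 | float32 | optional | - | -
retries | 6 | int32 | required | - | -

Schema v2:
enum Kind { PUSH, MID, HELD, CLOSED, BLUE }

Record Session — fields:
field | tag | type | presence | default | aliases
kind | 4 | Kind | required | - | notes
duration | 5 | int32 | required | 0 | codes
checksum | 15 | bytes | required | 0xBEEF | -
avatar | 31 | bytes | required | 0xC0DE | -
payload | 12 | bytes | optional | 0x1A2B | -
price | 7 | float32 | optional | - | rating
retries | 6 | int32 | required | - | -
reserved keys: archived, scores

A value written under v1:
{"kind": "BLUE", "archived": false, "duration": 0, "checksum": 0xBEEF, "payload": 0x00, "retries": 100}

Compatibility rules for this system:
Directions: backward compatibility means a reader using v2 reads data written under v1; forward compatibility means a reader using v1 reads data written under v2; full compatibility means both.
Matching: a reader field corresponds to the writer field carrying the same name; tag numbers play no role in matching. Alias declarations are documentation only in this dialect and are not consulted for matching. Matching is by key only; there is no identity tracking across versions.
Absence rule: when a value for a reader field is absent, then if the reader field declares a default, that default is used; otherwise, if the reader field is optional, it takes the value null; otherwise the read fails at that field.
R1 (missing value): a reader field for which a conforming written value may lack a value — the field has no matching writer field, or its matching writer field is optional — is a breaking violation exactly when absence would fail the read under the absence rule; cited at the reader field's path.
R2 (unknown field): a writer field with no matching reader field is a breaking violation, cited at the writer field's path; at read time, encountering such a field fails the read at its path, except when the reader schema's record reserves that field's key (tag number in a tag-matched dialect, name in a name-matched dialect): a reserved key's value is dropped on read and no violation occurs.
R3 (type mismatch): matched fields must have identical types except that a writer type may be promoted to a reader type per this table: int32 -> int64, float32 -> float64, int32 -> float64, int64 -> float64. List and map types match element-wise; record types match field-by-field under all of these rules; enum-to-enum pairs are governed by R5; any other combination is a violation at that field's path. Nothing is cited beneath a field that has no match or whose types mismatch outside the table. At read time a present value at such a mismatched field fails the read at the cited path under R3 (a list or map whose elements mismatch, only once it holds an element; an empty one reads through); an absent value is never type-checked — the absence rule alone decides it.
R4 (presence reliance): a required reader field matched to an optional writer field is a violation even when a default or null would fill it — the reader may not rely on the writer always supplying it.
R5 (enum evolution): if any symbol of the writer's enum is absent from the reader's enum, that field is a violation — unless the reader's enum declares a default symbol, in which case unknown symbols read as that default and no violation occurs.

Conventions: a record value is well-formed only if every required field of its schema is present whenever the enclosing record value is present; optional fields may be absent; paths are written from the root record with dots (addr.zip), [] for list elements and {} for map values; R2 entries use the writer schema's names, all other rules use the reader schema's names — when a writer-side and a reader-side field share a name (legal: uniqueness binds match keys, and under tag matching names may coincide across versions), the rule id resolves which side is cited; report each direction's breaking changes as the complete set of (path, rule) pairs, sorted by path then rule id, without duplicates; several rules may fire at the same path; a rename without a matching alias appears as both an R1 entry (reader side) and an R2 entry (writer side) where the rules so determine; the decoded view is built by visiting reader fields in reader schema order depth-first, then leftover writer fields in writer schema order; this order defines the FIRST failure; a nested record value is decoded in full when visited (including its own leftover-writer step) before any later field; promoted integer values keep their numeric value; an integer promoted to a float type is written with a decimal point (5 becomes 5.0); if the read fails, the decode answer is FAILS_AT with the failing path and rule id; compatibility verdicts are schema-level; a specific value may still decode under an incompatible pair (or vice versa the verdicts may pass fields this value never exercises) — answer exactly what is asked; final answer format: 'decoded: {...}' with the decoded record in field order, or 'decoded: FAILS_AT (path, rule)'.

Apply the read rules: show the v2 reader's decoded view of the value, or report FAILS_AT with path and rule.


the writer's type comes first in each Session pair
decode walk for Session under reader schema v2:
  kind := "BLUE"
  duration := 0
  checksum := 0xBEEF
  avatar := 0xC0DE (missing; default applied)
  payload := 0x00
  price := null (missing; optional => null)
  retries := 100
  writer archived: reserved -> dropped
  => decoded: {"kind": "BLUE", "duration": 0, "checksum": 0xBEEF, "avatar": 0xC0DE, "payload": 0x00, "price": null, "retries": 100}

decoded: {"kind": "BLUE", "duration": 0, "checksum": 0xBEEF, "avatar": 0xC0DE, "payload": 0x00, "price": null, "retries": 100}


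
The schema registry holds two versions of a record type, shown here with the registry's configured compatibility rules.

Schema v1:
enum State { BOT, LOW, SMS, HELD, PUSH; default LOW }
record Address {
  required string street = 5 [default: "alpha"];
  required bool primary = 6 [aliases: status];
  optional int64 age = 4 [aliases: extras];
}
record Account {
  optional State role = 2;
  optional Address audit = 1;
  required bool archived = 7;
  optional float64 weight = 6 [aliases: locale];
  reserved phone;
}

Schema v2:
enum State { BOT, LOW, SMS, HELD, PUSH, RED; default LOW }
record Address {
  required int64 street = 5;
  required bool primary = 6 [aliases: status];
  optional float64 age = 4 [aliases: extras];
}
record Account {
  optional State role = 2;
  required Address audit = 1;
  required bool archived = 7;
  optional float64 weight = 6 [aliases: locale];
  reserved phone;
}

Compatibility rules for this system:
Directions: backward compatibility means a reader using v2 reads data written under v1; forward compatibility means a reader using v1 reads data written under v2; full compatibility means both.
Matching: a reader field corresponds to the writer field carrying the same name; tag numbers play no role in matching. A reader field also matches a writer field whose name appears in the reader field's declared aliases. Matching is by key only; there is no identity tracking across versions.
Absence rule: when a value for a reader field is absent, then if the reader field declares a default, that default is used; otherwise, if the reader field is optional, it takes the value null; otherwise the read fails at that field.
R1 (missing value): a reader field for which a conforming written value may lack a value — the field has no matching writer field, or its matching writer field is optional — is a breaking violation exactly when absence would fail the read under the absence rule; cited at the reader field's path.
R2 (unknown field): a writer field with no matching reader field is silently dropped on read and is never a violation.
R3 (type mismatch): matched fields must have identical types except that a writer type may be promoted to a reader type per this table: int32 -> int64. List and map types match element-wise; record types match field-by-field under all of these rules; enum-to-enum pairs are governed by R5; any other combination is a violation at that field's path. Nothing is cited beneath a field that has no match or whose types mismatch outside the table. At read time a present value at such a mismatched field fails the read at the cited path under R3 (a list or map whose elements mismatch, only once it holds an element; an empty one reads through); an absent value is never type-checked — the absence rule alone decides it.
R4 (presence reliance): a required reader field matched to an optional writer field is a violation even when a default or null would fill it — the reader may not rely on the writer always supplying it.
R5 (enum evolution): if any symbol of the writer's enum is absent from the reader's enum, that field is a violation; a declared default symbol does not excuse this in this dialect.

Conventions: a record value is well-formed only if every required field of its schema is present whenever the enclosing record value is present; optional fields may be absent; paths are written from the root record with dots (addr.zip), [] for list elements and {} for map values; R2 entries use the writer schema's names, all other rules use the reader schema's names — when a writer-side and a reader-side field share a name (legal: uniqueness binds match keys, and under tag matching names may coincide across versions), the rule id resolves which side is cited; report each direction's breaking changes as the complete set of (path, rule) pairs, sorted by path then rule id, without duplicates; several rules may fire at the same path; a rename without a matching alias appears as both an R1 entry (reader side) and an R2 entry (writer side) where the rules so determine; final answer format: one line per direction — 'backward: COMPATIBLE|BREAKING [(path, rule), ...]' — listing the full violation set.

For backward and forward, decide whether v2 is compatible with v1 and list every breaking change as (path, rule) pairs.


the writer's type comes first in each Account pair
checking backward for Account: reader v2 against writer v1:
  role: State -> State, writer optional; from role
  audit: Address -> Address, writer optional; from audit
  archived: bool -> bool, writer required; from archived
  weight: float64 -> float64, writer optional; from weight
  audit.street: string -> int64, writer required; from audit.street
  audit.primary: bool -> bool, writer required; from audit.primary
  audit.age: int64 -> float64, writer optional; from audit.age
  violation R1 at audit
  violation R4 at audit
  violation R3 at audit.age
  violation R3 at audit.street
  => backward: BREAKING (4)
checking forward for Account: reader v1 against writer v2:
  role: State -> State, writer optional; from role
  audit: Address -> Address, writer required; from audit
  archived: bool -> bool, writer required; from archived
  weight: float64 -> float64, writer optional; from weight
  audit.street: int64 -> string, writer required; from audit.street
  audit.primary: bool -> bool, writer required; from audit.primary
  audit.age: float64 -> int64, writer optional; from audit.age
  violation R3 at audit.age
  violation R3 at audit.street
  violation R5 at role
  => forward: BREAKING (3)

backward: BREAKING [(audit, R1), (audit, R4), (audit.age, R3), (audit.street, R3)]; forward: BREAKING [(audit.age, R3), (audit.street, R3), (role, R5)]


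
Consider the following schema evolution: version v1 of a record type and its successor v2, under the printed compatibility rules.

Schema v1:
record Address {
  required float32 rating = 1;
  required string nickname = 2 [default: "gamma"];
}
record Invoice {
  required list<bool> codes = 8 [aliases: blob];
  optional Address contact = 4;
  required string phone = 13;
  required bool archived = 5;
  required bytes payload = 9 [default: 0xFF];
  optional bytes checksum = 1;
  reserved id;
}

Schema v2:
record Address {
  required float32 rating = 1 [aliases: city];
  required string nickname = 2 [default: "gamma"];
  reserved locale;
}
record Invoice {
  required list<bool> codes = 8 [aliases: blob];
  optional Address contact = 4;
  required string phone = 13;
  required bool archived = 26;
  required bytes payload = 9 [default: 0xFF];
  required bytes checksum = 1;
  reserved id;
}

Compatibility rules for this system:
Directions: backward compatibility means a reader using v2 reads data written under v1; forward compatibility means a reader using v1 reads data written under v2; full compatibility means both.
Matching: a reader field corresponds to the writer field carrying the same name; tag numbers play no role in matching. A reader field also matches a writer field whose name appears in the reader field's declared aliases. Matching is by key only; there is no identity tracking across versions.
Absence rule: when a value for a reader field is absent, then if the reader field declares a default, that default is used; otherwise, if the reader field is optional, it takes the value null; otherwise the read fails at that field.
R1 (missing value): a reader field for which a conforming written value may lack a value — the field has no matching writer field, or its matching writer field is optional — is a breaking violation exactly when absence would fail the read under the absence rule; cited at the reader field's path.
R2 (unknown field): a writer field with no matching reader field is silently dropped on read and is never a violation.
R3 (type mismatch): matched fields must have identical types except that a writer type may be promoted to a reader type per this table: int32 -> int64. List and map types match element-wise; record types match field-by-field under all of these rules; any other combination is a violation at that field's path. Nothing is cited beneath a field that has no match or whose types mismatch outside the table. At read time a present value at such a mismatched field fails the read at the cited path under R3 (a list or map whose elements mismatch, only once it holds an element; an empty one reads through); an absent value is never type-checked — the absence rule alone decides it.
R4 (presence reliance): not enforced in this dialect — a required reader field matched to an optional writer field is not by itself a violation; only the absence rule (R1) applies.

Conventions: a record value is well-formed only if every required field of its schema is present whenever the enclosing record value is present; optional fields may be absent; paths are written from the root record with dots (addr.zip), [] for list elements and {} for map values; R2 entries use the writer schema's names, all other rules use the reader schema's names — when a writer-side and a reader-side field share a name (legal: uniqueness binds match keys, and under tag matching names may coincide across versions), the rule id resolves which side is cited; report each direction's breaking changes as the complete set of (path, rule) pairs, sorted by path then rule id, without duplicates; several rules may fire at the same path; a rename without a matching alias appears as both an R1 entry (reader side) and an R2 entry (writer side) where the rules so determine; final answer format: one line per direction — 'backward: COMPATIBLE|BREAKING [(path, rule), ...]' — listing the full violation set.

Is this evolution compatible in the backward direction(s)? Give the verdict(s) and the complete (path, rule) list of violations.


backward: BREAKING [(checksum, R1)]

the writer's type comes first in each Invoice pair
backward on Invoice — v2 reading data written by v1:
  codes <- codes (list<bool> -> list<bool>, writer required)
  contact <- contact (Address -> Address, writer optional)
  phone <- phone (string -> string, writer required)
  archived <- archived (bool -> bool, writer required)
  payload <- payload (bytes -> bytes, writer required)
  checksum <- checksum (bytes -> bytes, writer optional)
  contact.rating <- contact.rating (float32 -> float32, writer required)
  contact.nickname <- contact.nickname (string -> string, writer required)
  rule R1 violated at checksum
  => backward: BREAKING (1)
ruling out the remaining Invoice differences:
  field archived in record Invoice: tag 5 changed to 26 -> no rule fires on it in Invoice's dialect; the asked verdict holds
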